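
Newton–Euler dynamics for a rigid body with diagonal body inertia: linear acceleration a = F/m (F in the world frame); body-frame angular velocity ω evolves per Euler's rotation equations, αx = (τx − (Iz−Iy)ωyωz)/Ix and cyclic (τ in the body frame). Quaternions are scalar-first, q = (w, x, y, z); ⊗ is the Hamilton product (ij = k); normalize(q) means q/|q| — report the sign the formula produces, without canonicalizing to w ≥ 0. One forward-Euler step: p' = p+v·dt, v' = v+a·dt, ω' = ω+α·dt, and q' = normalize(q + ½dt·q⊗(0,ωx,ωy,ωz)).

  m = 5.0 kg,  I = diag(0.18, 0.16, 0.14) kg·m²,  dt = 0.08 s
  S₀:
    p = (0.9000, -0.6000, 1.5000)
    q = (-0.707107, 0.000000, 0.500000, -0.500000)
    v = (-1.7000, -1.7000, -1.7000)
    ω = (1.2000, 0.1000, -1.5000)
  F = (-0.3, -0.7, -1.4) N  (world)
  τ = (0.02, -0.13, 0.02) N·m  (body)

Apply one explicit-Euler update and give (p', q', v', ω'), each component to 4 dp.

a = (-0.0600, -0.1400, -0.2800)
new position p' = (0.7640, -0.7360, 1.3640)
v + (F/m)dt = (-1.7048, -1.7112, -1.7224)
angular accel α = (0.0944, -0.3625, 0.1600)
ω' = ω + α·dt = (1.2076, 0.0710, -1.4872)
2q̇ = q⊗(0,ω) = (-0.8000000, -1.5485284, -0.6707107, 0.4606605)
q' = normalize(q + ½dt·q⊗(0,ω)) = (-0.7369, -0.0618, 0.4718, -0.4802)

p' = (0.7640, -0.7360, 1.3640)
q' = (-0.7369, -0.0618, 0.4718, -0.4802)
v' = (-1.7048, -1.7112, -1.7224)
ω' = (1.2076, 0.0710, -1.4872)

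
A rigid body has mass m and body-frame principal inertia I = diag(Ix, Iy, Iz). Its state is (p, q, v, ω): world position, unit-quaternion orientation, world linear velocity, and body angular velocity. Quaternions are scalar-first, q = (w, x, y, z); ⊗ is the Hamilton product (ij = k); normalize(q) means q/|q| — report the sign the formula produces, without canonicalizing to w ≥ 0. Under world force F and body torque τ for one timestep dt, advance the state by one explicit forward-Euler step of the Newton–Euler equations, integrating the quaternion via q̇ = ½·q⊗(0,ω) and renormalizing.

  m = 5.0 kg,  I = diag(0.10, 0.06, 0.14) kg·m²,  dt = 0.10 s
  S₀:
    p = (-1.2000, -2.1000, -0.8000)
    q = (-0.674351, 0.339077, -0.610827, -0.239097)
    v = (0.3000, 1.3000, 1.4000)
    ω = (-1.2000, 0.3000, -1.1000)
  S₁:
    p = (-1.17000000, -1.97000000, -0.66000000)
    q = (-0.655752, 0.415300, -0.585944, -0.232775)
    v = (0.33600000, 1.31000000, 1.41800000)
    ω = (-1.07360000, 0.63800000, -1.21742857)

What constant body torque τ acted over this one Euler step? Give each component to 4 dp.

Δω = ω₁−ω₀ = (0.12640000, 0.33800000, -0.11742857)
applied torque τ = (0.1000, 0.1500, -0.1500)

τ = (0.1000, 0.1500, -0.1500)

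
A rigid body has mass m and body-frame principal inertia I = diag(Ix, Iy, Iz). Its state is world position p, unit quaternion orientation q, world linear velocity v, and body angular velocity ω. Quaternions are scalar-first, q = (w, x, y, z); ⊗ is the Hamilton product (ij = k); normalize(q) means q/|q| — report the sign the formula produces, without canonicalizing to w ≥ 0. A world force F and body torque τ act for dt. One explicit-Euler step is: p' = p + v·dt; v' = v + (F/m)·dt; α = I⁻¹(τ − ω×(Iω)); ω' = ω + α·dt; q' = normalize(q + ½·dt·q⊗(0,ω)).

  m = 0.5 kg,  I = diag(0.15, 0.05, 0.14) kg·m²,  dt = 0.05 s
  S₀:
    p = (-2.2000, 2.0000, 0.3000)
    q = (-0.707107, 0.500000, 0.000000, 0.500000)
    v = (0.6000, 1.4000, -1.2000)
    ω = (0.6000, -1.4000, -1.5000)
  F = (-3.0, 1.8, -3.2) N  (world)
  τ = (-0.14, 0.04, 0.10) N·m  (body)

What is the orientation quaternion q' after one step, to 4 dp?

q⊗(0,ω) = (0.4500000, 0.2757358, 2.0399498, 0.3606605)
q' = normalize(q + ½dt·q⊗(0,ω)) = (-0.6949, 0.5062, 0.0509, 0.5083)

q' = (-0.6949, 0.5062, 0.0509, 0.5083)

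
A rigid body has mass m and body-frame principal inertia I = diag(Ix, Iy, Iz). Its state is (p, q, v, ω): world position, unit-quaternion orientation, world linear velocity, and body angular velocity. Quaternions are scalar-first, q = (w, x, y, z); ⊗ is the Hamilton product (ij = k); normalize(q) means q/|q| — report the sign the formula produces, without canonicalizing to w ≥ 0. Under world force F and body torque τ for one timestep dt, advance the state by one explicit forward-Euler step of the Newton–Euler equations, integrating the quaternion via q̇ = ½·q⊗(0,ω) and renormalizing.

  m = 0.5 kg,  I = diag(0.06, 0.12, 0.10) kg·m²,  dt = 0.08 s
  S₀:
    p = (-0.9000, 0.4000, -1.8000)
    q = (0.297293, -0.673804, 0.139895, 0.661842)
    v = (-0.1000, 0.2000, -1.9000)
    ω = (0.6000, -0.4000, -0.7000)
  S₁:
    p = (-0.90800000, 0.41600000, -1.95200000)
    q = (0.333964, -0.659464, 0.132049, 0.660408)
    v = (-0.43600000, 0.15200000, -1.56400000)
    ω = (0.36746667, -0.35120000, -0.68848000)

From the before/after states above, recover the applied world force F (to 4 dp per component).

F = (-2.1000, -0.3000, 2.1000)

velocity change Δv = (-0.33600000, -0.04800000, 0.33600000)
m·(v₁−v₀)/dt = (-2.1000, -0.3000, 2.1000)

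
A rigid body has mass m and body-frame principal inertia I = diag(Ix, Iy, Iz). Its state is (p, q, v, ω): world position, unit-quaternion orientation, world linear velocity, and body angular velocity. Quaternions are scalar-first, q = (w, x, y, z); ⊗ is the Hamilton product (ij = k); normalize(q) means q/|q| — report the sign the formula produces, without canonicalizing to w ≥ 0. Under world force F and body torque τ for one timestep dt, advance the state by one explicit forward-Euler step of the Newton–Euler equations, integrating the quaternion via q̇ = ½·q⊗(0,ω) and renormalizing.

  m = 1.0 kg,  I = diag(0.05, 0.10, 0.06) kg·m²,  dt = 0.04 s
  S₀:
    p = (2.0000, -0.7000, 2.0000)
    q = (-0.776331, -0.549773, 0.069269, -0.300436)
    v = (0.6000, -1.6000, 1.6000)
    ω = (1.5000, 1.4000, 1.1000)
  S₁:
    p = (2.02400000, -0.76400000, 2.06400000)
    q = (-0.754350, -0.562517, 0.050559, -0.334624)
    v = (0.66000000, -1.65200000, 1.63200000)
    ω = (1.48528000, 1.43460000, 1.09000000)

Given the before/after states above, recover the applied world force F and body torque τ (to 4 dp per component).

velocity change Δv = (0.06000000, -0.05200000, 0.03200000)
F = m·Δv/dt = (1.5000, -1.3000, 0.8000)
rate change Δω = (-0.01472000, 0.03460000, -0.01000000)
precession coupling = (-0.0616, -0.0165, 0.1050)
applied torque τ = (-0.0800, 0.0700, 0.0900)

F = (1.5000, -1.3000, 0.8000)
τ = (-0.0800, 0.0700, 0.0900)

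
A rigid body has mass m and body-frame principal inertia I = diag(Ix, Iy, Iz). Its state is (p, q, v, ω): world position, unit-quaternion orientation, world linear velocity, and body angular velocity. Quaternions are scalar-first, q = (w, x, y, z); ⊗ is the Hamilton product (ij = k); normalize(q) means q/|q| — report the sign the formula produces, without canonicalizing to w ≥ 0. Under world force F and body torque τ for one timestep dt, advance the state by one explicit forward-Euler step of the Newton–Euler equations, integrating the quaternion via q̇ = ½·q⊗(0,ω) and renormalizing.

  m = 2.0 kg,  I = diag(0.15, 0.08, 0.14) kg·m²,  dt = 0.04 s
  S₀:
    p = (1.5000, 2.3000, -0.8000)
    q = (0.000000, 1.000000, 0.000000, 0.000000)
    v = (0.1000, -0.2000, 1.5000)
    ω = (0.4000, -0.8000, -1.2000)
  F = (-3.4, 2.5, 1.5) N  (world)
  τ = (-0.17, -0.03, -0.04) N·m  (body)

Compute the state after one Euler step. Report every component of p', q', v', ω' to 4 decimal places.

a = (-1.7000, 1.2500, 0.7500)
p' = p + v·dt = (1.5040, 2.2920, -0.7400)
v + (F/m)dt = (0.0320, -0.1500, 1.5300)
α = I⁻¹(τ − ω×Iω) = (-1.5173, -0.3150, -0.4457)
ω + α·dt = (0.3393, -0.8126, -1.2178)
q⊗(0,ω) = (-0.4000000, 0.0000000, 1.2000000, -0.8000000)
q' = normalize(q + ½dt·q⊗(0,ω)) = (-0.0080, 0.9996, 0.0240, -0.0160)

p' = (1.5040, 2.2920, -0.7400)
q' = (-0.0080, 0.9996, 0.0240, -0.0160)
v' = (0.0320, -0.1500, 1.5300)
ω' = (0.3393, -0.8126, -1.2178)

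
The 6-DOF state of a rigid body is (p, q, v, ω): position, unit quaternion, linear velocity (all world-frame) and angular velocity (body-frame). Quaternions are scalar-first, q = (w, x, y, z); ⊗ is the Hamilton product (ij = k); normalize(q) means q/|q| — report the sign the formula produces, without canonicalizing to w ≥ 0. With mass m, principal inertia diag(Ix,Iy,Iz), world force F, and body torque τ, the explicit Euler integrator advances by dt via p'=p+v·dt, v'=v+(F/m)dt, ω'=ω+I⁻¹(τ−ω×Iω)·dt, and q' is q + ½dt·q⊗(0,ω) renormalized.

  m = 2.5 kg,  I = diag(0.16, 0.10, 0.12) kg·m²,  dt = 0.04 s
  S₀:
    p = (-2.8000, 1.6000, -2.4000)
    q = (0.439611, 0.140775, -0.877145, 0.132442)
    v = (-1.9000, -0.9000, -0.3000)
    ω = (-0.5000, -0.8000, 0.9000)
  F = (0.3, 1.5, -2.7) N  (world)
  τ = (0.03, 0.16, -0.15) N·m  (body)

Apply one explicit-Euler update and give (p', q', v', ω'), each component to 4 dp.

p' = (-2.8760, 1.5640, -2.4120)
q' = (0.4245, 0.1227, -0.8877, 0.1293)
v' = (-1.8952, -0.8760, -0.3432)
ω' = (-0.4889, -0.7288, 0.8580)

a = (0.1200, 0.6000, -1.0800)
new position p' = (-2.8760, 1.5640, -2.4120)
v + (F/m)dt = (-1.8952, -0.8760, -0.3432)
ω×(Iω) gyroscopic = (-0.0144, -0.0180, -0.0240)
(τ − ω×Iω)/I = (0.2775, 1.7800, -1.0500)
ω' = ω + α·dt = (-0.4889, -0.7288, 0.8580)
2q̇ = q⊗(0,ω) = (-0.7505263, -0.9032824, -0.5446073, -0.1555426)
updated quaternion q' = (0.4245, 0.1227, -0.8877, 0.1293)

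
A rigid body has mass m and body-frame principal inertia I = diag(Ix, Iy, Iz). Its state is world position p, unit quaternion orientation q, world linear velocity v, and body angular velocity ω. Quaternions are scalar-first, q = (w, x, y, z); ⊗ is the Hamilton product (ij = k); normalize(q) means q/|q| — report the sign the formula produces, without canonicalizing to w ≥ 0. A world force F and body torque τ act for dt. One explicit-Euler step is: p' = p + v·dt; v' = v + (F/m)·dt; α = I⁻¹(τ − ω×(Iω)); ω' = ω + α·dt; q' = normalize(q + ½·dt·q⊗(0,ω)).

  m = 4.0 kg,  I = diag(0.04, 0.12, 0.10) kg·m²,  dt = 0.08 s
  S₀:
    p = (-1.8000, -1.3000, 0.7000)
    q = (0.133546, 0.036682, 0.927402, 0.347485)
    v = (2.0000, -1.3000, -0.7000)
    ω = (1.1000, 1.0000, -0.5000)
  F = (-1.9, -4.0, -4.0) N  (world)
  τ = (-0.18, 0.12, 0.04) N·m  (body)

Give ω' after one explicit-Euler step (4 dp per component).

ω' = (0.7200, 1.0580, -0.5384)

ω×(Iω) gyroscopic = (0.0100, 0.0330, 0.0880)
angular accel α = (-4.7500, 0.7250, -0.4800)
ω + α·dt = (0.7200, 1.0580, -0.5384)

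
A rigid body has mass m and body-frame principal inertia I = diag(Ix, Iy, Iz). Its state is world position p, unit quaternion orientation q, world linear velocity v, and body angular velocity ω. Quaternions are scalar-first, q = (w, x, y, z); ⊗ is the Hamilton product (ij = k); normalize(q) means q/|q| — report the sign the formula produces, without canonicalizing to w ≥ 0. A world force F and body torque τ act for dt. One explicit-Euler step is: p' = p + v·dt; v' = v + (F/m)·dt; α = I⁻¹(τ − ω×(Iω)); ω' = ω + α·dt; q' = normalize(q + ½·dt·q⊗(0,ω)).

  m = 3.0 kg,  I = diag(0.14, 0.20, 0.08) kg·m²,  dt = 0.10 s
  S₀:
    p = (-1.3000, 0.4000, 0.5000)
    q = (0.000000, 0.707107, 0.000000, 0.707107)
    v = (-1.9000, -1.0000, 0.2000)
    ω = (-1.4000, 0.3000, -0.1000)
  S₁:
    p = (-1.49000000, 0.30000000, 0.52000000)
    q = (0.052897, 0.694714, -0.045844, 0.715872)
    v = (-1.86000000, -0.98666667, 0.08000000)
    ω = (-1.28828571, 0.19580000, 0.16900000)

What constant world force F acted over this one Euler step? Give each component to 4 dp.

F = (1.2000, 0.4000, -3.6000)

Δv = v₁−v₀ = (0.04000000, 0.01333333, -0.12000000)
m·(v₁−v₀)/dt = (1.2000, 0.4000, -3.6000)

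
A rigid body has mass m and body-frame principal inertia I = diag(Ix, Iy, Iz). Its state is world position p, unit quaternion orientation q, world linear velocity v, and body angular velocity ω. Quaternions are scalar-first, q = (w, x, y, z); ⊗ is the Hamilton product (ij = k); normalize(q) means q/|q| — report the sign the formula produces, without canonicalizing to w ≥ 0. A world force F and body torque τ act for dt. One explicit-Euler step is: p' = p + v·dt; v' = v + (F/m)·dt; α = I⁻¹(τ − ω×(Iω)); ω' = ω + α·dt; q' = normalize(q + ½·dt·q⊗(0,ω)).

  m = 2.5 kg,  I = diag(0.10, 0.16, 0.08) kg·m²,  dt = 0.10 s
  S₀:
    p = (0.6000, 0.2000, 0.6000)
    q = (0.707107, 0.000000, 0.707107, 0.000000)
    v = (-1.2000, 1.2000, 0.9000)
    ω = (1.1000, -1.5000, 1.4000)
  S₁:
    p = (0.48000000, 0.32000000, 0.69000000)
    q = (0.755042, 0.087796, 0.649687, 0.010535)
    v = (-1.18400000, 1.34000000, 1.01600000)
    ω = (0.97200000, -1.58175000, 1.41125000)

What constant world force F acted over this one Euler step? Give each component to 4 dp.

v₁ − v₀ = (0.01600000, 0.14000000, 0.11600000)
applied force F = (0.4000, 3.5000, 2.9000)

F = (0.4000, 3.5000, 2.9000)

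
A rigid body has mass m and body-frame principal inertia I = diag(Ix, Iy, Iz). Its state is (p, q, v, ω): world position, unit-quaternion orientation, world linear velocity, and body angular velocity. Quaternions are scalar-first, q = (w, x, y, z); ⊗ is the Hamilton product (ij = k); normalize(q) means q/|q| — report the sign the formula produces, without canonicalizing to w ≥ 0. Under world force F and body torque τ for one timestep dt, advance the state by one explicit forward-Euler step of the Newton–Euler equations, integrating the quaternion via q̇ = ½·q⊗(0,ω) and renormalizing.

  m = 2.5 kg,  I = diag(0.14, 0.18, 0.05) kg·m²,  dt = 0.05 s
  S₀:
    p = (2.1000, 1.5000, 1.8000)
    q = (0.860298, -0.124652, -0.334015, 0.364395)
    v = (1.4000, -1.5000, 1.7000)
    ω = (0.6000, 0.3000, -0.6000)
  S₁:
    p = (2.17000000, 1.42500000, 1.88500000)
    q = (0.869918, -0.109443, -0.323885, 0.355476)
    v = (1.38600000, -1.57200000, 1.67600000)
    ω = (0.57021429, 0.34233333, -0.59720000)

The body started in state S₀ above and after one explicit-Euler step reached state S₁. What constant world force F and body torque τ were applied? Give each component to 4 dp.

v₁ − v₀ = (-0.01400000, -0.07200000, -0.02400000)
m·(v₁−v₀)/dt = (-0.7000, -3.6000, -1.2000)
ω₁ − ω₀ = (-0.02978571, 0.04233333, 0.00280000)
precession coupling = (0.0234, -0.0324, 0.0072)
τ = I·(Δω/dt) + ω₀×(Iω₀) = (-0.0600, 0.1200, 0.0100)

F = (-0.7000, -3.6000, -1.2000)
τ = (-0.0600, 0.1200, 0.0100)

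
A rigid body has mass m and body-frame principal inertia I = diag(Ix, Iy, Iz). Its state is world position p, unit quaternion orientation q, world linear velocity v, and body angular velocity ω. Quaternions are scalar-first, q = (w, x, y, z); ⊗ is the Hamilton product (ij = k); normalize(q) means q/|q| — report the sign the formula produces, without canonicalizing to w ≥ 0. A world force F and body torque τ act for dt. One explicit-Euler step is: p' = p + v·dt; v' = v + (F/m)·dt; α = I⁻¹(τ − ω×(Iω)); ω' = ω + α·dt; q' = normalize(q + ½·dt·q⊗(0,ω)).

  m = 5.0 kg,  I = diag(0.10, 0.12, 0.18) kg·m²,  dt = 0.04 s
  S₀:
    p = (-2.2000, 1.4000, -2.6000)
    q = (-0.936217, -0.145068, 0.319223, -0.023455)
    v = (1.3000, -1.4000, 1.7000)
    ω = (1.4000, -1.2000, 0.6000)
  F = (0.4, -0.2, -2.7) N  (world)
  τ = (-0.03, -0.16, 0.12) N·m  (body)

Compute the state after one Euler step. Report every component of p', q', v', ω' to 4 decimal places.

gyro term ω×Iω = (-0.0432, -0.0672, -0.0336)
angular accel α = (0.1320, -0.7733, 0.8533)
new body rate ω' = (1.4053, -1.2309, 0.6341)
Hamilton product q⊗(0,ω) = (0.6002358, -1.1473160, 1.1776642, -0.8345608)
updated quaternion q' = (-0.9235, -0.1679, 0.3425, -0.0401)
a = F/m = (0.0800, -0.0400, -0.5400)
p + v·dt = (-2.1480, 1.3440, -2.5320)
v' = v + a·dt = (1.3032, -1.4016, 1.6784)

p' = (-2.1480, 1.3440, -2.5320)
q' = (-0.9235, -0.1679, 0.3425, -0.0401)
v' = (1.3032, -1.4016, 1.6784)
ω' = (1.4053, -1.2309, 0.6341)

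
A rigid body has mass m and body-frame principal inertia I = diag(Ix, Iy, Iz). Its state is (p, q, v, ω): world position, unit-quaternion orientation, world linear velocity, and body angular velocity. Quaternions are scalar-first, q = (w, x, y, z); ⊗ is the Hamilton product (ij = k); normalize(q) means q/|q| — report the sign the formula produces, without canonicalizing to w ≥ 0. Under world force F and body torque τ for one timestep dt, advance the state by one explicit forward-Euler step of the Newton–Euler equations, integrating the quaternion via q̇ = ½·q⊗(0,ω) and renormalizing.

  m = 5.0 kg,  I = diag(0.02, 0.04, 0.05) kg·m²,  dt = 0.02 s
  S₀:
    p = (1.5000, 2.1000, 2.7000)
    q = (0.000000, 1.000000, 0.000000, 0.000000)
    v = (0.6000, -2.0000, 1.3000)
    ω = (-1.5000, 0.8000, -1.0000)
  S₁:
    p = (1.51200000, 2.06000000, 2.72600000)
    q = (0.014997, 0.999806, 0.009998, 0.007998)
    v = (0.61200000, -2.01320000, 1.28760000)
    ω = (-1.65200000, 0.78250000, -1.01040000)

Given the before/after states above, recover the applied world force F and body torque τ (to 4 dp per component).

F = (3.0000, -3.3000, -3.1000)
τ = (-0.1600, -0.0800, -0.0500)

Δv = v₁−v₀ = (0.01200000, -0.01320000, -0.01240000)
m·(v₁−v₀)/dt = (3.0000, -3.3000, -3.1000)
rate change Δω = (-0.15200000, -0.01750000, -0.01040000)
gyro term ω₀×Iω₀ = (-0.0080, -0.0450, -0.0240)
I·α + gyro = (-0.1600, -0.0800, -0.0500)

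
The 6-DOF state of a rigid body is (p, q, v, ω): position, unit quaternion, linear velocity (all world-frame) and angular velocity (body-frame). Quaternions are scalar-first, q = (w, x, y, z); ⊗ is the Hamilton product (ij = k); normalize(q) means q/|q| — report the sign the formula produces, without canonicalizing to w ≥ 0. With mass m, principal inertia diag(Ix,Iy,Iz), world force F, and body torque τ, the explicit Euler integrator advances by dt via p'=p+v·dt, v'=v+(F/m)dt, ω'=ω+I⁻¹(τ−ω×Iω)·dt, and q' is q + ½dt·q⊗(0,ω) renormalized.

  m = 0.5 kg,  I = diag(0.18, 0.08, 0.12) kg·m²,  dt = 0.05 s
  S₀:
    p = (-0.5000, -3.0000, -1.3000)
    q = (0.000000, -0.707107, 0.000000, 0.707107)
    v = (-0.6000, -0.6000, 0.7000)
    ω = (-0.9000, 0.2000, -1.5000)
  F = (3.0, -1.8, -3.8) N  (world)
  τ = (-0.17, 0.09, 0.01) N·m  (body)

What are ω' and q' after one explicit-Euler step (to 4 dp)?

ω' = (-0.9439, 0.2056, -1.5033)
q' = (0.0106, -0.7100, -0.0424, 0.7029)

(τ − ω×Iω)/I = (-0.8778, 0.1125, -0.0667)
ω + α·dt = (-0.9439, 0.2056, -1.5033)
2q̇ = q⊗(0,ω) = (0.4242642, -0.1414214, -1.6970568, -0.1414214)
q + ½dt·q⊗(0,ω), renormalized = (0.0106, -0.7100, -0.0424, 0.7029)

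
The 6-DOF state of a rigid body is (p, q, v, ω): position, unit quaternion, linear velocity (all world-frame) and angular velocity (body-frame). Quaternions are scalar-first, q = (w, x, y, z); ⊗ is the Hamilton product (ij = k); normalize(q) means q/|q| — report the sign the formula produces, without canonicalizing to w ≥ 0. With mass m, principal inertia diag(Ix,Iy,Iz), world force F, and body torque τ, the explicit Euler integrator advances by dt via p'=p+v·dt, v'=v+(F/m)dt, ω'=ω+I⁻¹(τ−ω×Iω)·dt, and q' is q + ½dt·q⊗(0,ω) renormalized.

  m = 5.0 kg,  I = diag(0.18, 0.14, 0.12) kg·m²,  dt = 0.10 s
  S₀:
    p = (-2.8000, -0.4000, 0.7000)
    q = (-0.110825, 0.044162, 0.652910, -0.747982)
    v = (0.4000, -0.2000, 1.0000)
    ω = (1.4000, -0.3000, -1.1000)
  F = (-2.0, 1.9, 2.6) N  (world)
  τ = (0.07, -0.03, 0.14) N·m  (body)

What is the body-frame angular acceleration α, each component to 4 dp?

precession coupling ω×(Iω) = (-0.0066, -0.0924, 0.0168)
α = I⁻¹(τ − ω×Iω) = (0.4256, 0.4457, 1.0267)

α = (0.4256, 0.4457, 1.0267)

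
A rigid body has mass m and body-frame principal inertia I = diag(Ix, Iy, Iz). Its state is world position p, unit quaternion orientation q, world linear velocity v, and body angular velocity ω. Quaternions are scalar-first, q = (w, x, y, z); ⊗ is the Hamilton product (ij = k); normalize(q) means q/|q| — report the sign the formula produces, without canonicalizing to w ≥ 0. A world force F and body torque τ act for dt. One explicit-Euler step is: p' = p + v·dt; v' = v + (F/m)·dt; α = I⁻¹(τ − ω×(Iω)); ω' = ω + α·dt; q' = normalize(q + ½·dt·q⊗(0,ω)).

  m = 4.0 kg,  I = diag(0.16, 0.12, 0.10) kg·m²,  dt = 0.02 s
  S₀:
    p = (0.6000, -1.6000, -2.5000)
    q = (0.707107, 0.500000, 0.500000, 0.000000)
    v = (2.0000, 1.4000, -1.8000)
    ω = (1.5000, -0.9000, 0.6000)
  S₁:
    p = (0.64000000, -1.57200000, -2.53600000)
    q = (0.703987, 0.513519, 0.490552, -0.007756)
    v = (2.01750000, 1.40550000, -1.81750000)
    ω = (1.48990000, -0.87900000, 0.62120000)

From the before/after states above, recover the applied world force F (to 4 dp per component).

v₁ − v₀ = (0.01750000, 0.00550000, -0.01750000)
applied force F = (3.5000, 1.1000, -3.5000)

F = (3.5000, 1.1000, -3.5000)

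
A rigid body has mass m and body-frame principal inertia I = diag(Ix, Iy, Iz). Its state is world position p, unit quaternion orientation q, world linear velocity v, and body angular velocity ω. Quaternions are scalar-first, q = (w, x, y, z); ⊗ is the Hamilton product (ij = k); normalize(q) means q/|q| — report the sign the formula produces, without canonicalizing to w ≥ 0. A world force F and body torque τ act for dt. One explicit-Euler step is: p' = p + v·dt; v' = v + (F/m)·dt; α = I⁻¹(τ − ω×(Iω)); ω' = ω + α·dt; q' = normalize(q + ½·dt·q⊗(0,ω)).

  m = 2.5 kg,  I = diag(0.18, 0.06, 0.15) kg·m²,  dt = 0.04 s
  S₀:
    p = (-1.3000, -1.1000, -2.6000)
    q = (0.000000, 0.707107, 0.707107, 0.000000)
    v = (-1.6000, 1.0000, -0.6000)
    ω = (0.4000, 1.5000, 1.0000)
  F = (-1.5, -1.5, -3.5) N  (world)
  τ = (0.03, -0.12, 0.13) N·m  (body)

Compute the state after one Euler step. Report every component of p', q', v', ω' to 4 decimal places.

linear accel F/m = (-0.6000, -0.6000, -1.4000)
p' = p + v·dt = (-1.3640, -1.0600, -2.6240)
v + (F/m)dt = (-1.6240, 0.9760, -0.6560)
precession coupling ω×(Iω) = (0.1350, 0.0120, -0.0720)
angular accel α = (-0.5833, -2.2000, 1.3467)
ω' = ω + α·dt = (0.3767, 1.4120, 1.0539)
q⊗(0,ω) = (-1.3435033, 0.7071070, -0.7071070, 0.7778177)
q' = normalize(q + ½dt·q⊗(0,ω)) = (-0.0269, 0.7208, 0.6925, 0.0155)

p' = (-1.3640, -1.0600, -2.6240)
q' = (-0.0269, 0.7208, 0.6925, 0.0155)
v' = (-1.6240, 0.9760, -0.6560)
ω' = (0.3767, 1.4120, 1.0539)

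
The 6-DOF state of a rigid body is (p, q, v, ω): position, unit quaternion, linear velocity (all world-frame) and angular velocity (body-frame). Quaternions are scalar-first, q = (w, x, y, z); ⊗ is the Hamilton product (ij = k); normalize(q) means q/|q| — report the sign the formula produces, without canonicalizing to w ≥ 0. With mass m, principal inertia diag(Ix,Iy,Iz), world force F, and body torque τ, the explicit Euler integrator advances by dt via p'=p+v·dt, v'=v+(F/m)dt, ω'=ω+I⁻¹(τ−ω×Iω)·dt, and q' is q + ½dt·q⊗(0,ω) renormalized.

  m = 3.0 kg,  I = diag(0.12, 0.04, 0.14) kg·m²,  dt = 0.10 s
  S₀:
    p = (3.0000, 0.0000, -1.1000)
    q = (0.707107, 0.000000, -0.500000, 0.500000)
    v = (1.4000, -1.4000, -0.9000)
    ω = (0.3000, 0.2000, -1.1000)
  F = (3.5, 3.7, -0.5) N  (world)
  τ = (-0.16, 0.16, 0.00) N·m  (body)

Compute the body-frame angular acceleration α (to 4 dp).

α = (-1.1500, 3.8350, 0.0343)

gyro term ω×Iω = (-0.0220, 0.0066, -0.0048)
α = I⁻¹(τ − ω×Iω) = (-1.1500, 3.8350, 0.0343)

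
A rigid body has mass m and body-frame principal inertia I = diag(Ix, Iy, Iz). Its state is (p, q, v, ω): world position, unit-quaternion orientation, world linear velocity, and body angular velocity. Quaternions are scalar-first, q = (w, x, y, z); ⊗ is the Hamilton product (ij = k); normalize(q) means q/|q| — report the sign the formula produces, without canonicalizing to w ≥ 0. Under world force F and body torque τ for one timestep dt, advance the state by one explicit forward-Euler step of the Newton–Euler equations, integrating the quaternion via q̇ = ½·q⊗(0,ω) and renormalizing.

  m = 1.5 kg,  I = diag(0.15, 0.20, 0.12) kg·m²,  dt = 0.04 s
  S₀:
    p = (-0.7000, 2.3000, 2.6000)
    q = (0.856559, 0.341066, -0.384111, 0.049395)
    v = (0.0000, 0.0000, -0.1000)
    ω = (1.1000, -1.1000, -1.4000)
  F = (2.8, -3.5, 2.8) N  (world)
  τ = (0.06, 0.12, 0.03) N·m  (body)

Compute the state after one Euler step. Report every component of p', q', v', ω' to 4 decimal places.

p' = (-0.7000, 2.3000, 2.5960)
q' = (0.8413, 0.3714, -0.3920, 0.0263)
v' = (0.0747, -0.0933, -0.0253)
ω' = (1.1489, -1.0668, -1.3698)

a = F/m = (1.8667, -2.3333, 1.8667)
p' = p + v·dt = (-0.7000, 2.3000, 2.5960)
new velocity v' = (0.0747, -0.0933, -0.0253)
α = I⁻¹(τ − ω×Iω) = (1.2213, 0.8310, 0.7542)
new body rate ω' = (1.1489, -1.0668, -1.3698)
q⊗(0,ω) = (-0.7285417, 1.5343048, -0.4103880, -1.1518331)
updated quaternion q' = (0.8413, 0.3714, -0.3920, 0.0263)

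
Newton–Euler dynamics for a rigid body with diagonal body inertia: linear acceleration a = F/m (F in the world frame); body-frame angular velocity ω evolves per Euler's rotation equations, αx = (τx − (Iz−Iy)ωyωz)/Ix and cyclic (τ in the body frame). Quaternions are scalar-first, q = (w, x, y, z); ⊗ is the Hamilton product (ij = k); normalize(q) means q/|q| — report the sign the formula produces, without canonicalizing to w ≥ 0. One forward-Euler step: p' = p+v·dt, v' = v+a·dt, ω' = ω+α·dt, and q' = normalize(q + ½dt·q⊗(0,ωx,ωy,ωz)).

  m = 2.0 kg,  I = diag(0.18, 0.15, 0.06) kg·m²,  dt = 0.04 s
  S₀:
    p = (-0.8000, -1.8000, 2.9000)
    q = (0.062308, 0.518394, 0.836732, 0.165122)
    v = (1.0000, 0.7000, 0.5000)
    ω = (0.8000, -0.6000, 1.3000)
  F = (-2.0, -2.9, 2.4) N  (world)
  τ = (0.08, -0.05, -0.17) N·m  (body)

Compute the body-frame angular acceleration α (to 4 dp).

gyro term ω×Iω = (0.0702, 0.1248, 0.0144)
α = I⁻¹(τ − ω×Iω) = (0.0544, -1.1653, -3.0733)

α = (0.0544, -1.1653, -3.0733)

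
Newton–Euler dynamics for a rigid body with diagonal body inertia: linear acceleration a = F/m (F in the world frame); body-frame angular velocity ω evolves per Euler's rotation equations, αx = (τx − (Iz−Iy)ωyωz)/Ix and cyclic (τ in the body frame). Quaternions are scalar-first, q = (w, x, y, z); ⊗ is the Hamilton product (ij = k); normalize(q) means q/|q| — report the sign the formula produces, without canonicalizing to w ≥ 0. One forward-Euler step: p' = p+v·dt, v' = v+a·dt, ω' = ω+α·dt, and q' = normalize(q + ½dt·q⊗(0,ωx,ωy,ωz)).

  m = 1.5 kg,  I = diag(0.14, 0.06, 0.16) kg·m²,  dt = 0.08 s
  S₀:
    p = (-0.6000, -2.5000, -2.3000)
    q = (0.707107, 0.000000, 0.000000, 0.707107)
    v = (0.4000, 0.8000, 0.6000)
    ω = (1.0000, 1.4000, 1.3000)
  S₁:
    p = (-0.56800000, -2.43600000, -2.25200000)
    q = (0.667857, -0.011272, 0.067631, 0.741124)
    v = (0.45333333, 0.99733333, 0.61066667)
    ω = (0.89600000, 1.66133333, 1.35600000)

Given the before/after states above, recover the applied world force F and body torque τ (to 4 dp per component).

ω₁ − ω₀ = (-0.10400000, 0.26133333, 0.05600000)
τ = I·(Δω/dt) + ω₀×(Iω₀) = (0.0000, 0.1700, 0.0000)
velocity change Δv = (0.05333333, 0.19733333, 0.01066667)
m·(v₁−v₀)/dt = (1.0000, 3.7000, 0.2000)

F = (1.0000, 3.7000, 0.2000)
τ = (0.0000, 0.1700, 0.0000)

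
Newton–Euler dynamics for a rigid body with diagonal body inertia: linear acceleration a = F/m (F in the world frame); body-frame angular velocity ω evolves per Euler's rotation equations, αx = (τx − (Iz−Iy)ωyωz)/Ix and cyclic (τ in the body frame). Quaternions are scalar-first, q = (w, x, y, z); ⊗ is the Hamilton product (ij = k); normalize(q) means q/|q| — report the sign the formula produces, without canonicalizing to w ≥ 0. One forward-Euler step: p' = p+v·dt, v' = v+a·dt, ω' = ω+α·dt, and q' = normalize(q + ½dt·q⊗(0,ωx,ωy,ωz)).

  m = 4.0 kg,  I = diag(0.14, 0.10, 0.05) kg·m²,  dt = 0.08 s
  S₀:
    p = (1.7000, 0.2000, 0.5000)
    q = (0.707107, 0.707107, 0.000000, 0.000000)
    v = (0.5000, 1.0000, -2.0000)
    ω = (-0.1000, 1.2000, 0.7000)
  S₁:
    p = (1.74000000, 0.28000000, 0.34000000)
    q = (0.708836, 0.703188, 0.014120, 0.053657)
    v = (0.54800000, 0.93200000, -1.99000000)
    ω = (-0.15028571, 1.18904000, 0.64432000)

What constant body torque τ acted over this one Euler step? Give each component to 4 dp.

ω₁ − ω₀ = (-0.05028571, -0.01096000, -0.05568000)
ω₀×(Iω₀) = (-0.0420, -0.0063, 0.0048)
applied torque τ = (-0.1300, -0.0200, -0.0300)

τ = (-0.1300, -0.0200, -0.0300)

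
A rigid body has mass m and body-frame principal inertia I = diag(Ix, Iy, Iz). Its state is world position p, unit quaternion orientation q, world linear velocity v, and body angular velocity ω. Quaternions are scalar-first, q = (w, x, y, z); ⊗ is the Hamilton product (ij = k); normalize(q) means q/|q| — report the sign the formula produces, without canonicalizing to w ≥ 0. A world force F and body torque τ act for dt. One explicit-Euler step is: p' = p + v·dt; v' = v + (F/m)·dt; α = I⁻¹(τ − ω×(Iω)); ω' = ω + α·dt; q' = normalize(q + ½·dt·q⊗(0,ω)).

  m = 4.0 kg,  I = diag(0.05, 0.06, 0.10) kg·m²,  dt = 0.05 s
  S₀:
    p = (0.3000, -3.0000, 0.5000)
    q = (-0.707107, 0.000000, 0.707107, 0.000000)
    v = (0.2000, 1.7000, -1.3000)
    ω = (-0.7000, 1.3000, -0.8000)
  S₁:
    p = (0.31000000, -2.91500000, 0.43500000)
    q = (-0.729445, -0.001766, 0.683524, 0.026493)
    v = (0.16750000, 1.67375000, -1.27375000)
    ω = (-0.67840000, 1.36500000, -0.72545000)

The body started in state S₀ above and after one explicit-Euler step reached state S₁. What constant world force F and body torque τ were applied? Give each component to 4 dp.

F = (-2.6000, -2.1000, 2.1000)
τ = (-0.0200, 0.0500, 0.1400)

velocity change Δv = (-0.03250000, -0.02625000, 0.02625000)
F = m·Δv/dt = (-2.6000, -2.1000, 2.1000)
rate change Δω = (0.02160000, 0.06500000, 0.07455000)
gyro term ω₀×Iω₀ = (-0.0416, -0.0280, -0.0091)
I·α + gyro = (-0.0200, 0.0500, 0.1400)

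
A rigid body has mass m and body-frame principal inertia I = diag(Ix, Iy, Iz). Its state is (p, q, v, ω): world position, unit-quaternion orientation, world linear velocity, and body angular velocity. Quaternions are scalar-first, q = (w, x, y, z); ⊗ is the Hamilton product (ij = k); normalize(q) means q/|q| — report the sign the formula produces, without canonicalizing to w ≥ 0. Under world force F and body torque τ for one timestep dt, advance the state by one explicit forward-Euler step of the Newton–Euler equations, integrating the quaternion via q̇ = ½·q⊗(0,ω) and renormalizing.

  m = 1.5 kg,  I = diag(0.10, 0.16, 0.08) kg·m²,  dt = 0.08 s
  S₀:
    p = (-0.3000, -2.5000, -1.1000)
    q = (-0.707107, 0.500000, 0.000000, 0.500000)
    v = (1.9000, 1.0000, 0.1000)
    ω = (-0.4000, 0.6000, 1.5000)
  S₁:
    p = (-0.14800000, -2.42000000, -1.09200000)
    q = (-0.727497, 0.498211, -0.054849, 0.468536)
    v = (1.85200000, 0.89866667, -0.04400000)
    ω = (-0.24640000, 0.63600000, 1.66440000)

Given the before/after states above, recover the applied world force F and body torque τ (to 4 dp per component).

F = (-0.9000, -1.9000, -2.7000)
τ = (0.1200, 0.0600, 0.1500)

ω₁ − ω₀ = (0.15360000, 0.03600000, 0.16440000)
gyro term ω₀×Iω₀ = (-0.0720, -0.0120, -0.0144)
applied torque τ = (0.1200, 0.0600, 0.1500)
v₁ − v₀ = (-0.04800000, -0.10133333, -0.14400000)
applied force F = (-0.9000, -1.9000, -2.7000)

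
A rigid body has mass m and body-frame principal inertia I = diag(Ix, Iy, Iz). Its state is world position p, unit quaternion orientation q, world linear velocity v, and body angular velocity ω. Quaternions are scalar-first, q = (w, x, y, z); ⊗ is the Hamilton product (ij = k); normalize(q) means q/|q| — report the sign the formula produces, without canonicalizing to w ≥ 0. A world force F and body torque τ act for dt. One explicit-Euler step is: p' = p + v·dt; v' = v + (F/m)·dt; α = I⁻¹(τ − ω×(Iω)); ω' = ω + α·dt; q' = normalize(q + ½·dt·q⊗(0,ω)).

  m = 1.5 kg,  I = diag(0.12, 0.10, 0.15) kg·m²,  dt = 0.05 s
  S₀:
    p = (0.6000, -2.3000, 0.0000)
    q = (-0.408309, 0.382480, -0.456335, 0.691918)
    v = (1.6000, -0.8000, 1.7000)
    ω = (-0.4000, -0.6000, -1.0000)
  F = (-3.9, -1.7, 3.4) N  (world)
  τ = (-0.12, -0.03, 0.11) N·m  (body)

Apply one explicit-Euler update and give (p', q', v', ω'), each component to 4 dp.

ω×(Iω) gyroscopic = (0.0300, -0.0120, -0.0048)
α = I⁻¹(τ − ω×Iω) = (-1.2500, -0.1800, 0.7653)
ω + α·dt = (-0.4625, -0.6090, -0.9617)
Hamilton product q⊗(0,ω) = (0.5711090, 1.0348094, 0.3506982, -0.0037130)
q' = normalize(q + ½dt·q⊗(0,ω)) = (-0.3938, 0.4082, -0.4474, 0.6915)
linear accel F/m = (-2.6000, -1.1333, 2.2667)
p + v·dt = (0.6800, -2.3400, 0.0850)
v + (F/m)dt = (1.4700, -0.8567, 1.8133)

p' = (0.6800, -2.3400, 0.0850)
q' = (-0.3938, 0.4082, -0.4474, 0.6915)
v' = (1.4700, -0.8567, 1.8133)
ω' = (-0.4625, -0.6090, -0.9617)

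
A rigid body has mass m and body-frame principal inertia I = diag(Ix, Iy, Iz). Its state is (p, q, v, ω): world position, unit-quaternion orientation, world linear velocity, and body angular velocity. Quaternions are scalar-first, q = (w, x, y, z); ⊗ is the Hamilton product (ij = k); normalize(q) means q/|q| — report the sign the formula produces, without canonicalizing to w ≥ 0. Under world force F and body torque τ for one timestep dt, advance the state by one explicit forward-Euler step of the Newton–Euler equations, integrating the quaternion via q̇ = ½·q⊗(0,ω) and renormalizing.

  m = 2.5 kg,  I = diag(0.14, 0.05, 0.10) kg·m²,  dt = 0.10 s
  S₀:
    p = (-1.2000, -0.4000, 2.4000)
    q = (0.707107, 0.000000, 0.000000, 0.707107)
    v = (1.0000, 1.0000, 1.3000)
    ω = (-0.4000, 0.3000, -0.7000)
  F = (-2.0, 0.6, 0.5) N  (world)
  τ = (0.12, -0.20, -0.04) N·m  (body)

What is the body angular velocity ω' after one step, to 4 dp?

precession coupling ω×(Iω) = (-0.0105, 0.0112, 0.0108)
(τ − ω×Iω)/I = (0.9321, -4.2240, -0.5080)
ω' = ω + α·dt = (-0.3068, -0.1224, -0.7508)

ω' = (-0.3068, -0.1224, -0.7508)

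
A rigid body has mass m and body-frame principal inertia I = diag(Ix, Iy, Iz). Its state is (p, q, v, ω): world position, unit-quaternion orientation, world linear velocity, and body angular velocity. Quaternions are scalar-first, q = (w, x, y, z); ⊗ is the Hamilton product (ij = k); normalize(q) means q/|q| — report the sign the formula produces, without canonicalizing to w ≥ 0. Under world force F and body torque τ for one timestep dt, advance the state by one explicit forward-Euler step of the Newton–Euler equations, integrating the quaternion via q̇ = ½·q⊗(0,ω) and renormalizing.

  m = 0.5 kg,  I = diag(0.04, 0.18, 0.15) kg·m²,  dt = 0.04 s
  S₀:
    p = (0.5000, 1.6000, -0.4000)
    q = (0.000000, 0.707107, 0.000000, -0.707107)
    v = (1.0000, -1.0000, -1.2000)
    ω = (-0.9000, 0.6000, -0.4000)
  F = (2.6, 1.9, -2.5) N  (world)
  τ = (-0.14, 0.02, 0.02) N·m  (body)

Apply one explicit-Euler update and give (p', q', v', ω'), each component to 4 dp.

p' = (0.5400, 1.5600, -0.4480)
q' = (0.0071, 0.7154, 0.0184, -0.6984)
v' = (1.2080, -0.8480, -1.4000)
ω' = (-1.0472, 0.6132, -0.3745)

a = (5.2000, 3.8000, -5.0000)
p' = p + v·dt = (0.5400, 1.5600, -0.4480)
v' = v + a·dt = (1.2080, -0.8480, -1.4000)
precession coupling ω×(Iω) = (0.0072, -0.0396, -0.0756)
angular accel α = (-3.6800, 0.3311, 0.6373)
new body rate ω' = (-1.0472, 0.6132, -0.3745)
Hamilton product q⊗(0,ω) = (0.3535535, 0.4242642, 0.9192391, 0.4242642)
q' = normalize(q + ½dt·q⊗(0,ω)) = (0.0071, 0.7154, 0.0184, -0.6984)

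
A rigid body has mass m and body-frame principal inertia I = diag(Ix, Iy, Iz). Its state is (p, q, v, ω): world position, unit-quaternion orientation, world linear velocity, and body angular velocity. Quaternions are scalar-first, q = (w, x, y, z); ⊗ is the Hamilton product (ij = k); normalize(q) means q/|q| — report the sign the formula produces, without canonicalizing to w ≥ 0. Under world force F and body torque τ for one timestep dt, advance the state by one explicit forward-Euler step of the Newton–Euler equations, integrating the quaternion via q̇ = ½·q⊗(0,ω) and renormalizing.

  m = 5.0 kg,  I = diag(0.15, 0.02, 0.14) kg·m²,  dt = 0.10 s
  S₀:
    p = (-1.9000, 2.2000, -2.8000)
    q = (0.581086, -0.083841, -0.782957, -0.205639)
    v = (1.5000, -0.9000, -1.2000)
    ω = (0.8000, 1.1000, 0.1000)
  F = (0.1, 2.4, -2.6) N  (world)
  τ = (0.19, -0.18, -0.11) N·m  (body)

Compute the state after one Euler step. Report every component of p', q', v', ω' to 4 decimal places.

linear accel F/m = (0.0200, 0.4800, -0.5200)
p + v·dt = (-1.7500, 2.1100, -2.9200)
v + (F/m)dt = (1.5020, -0.8520, -1.2520)
precession coupling ω×(Iω) = (0.0132, 0.0008, -0.1144)
angular accel α = (1.1787, -9.0400, 0.0314)
ω + α·dt = (0.9179, 0.1960, 0.1031)
q⊗(0,ω) = (0.9488894, 0.6127760, 0.4830675, 0.5922491)
q + ½dt·q⊗(0,ω), renormalized = (0.6271, -0.0531, -0.7570, -0.1756)

p' = (-1.7500, 2.1100, -2.9200)
q' = (0.6271, -0.0531, -0.7570, -0.1756)
v' = (1.5020, -0.8520, -1.2520)
ω' = (0.9179, 0.1960, 0.1031)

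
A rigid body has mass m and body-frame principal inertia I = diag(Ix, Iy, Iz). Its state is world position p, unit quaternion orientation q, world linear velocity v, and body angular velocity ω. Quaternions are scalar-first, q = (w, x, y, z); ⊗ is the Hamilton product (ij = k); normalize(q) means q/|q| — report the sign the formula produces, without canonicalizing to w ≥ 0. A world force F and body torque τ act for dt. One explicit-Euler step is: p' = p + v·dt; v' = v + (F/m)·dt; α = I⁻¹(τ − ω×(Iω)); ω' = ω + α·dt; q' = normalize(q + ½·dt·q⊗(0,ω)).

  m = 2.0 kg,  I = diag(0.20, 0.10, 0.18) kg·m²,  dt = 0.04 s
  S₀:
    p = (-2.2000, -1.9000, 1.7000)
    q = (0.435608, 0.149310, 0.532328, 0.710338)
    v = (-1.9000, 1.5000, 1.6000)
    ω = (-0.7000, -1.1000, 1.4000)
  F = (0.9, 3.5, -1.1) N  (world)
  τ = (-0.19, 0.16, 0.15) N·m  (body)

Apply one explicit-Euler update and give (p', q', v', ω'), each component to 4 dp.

gyro term ω×Iω = (-0.1232, -0.0196, -0.0770)
α = I⁻¹(τ − ω×Iω) = (-0.3340, 1.7960, 1.2611)
ω' = ω + α·dt = (-0.7134, -1.0282, 1.4504)
Hamilton product q⊗(0,ω) = (-0.3043954, 1.2217054, -1.1854394, 0.8182398)
updated quaternion q' = (0.4292, 0.1736, 0.5082, 0.7262)
a = F/m = (0.4500, 1.7500, -0.5500)
new position p' = (-2.2760, -1.8400, 1.7640)
v + (F/m)dt = (-1.8820, 1.5700, 1.5780)

p' = (-2.2760, -1.8400, 1.7640)
q' = (0.4292, 0.1736, 0.5082, 0.7262)
v' = (-1.8820, 1.5700, 1.5780)
ω' = (-0.7134, -1.0282, 1.4504)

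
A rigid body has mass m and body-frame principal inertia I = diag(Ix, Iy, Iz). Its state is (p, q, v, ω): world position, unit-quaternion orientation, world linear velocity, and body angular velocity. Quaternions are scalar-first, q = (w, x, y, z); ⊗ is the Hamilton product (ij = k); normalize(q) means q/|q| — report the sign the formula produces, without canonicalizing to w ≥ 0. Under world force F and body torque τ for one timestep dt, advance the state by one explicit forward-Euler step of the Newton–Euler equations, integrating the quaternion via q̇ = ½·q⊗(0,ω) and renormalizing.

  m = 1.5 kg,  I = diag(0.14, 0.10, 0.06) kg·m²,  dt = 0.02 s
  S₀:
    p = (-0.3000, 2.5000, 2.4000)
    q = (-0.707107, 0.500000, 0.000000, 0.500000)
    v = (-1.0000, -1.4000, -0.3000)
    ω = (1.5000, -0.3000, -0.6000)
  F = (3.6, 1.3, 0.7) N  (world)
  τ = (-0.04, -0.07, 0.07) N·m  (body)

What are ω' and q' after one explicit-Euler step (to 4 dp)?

precession coupling ω×(Iω) = (-0.0072, -0.0720, 0.0180)
angular accel α = (-0.2343, 0.0200, 0.8667)
ω' = ω + α·dt = (1.4953, -0.2996, -0.5827)
2q̇ = q⊗(0,ω) = (-0.4500000, -0.9106605, 1.2621321, 0.2742642)
q' = normalize(q + ½dt·q⊗(0,ω)) = (-0.7115, 0.4908, 0.0126, 0.5027)

ω' = (1.4953, -0.2996, -0.5827)
q' = (-0.7115, 0.4908, 0.0126, 0.5027)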